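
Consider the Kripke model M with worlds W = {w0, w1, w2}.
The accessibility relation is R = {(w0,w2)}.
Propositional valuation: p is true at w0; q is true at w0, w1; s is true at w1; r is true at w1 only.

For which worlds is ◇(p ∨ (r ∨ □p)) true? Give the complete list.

w0

Let φ = ◇(p ∨ (r ∨ □p)). Evaluate φ at each world:
  w0 (successors {w2}): φ is true.
  w1 (successors ∅): φ is false.
  w2 (successors ∅): φ is false.
For instance, at w0:
  At w0: ◇(p ∨ (r ∨ □p)) requires p ∨ (r ∨ □p) at some successor in {w2}.
    p ∨ (r ∨ □p) holds at w2, so ◇(p ∨ (r ∨ □p)) is true at w0.
      At w2: p is false, r ∨ □p is true, so p ∨ (r ∨ □p) is true.
Satisfying worlds: {w0}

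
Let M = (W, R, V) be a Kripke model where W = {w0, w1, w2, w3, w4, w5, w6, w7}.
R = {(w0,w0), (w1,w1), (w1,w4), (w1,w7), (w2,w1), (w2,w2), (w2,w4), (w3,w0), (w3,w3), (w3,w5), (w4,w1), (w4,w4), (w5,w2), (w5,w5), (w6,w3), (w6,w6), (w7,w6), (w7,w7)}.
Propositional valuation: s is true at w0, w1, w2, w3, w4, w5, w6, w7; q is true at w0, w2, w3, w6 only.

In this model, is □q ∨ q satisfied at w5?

No

At w5: □q is false, q is false, so □q ∨ q is false.
  At w5: □q requires q at every successor {w2, w5}.
    q fails at w5, so □q is false at w5.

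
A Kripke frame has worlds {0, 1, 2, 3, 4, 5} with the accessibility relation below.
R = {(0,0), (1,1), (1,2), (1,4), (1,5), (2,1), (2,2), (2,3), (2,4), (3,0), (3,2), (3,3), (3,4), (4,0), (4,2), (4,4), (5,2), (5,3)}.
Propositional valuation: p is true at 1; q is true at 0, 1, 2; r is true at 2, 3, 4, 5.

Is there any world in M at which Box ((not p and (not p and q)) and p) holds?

No

Let φ = Box ((not p and (not p and q)) and p). Evaluate φ at each world:
  0 (successors {0}): φ is false.
  1 (successors {1, 2, 4, 5}): φ is false.
  2 (successors {1, 2, 3, 4}): φ is false.
  3 (successors {0, 2, 3, 4}): φ is false.
  4 (successors {0, 2, 4}): φ is false.
  5 (successors {2, 3}): φ is false.
For instance, at 2:
  At 2: Box ((not p and (not p and q)) and p) requires (not p and (not p and q)) and p at every successor {1, 2, 3, 4}.
    (not p and (not p and q)) and p fails at 1, so Box ((not p and (not p and q)) and p) is false at 2.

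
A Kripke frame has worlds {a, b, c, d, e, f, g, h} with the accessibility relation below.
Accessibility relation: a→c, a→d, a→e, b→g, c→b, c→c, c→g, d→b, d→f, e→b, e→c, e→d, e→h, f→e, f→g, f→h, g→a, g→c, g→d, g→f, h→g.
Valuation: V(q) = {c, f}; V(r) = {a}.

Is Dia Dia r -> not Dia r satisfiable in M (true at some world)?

Let φ = Dia Dia r -> not Dia r. Evaluate φ at each world:
  a (successors {c, d, e}): φ is true.
  b (successors {g}): φ is true.
  c (successors {b, c, g}): φ is true.
  d (successors {b, f}): φ is true.
  e (successors {b, c, d, h}): φ is true.
  f (successors {e, g, h}): φ is true.
  g (successors {a, c, d, f}): φ is true.
  h (successors {g}): φ is true.
Detail at a (witness):
  At a: Dia Dia r is false, not Dia r is true, so Dia Dia r -> not Dia r is true.
    At a: Dia Dia r requires Dia r at some successor in {c, d, e}.
      At c: Dia r is false.
      At d: Dia r is false.
      At e: Dia r is false.
    So Dia Dia r is false at a.
    At a: Dia r is false, so not Dia r is true.
      At a: Dia r requires r at some successor in {c, d, e}.
        At c: r is false.
        At d: r is false.
        At e: r is false.
      So Dia r is false at a.

Yes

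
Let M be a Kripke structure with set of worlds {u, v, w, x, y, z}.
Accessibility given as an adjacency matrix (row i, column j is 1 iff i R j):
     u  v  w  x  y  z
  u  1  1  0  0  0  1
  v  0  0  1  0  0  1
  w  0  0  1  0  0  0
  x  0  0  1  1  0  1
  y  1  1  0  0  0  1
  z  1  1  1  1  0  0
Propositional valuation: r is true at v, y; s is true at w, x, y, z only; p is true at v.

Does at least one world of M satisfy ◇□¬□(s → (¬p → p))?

Yes

Let φ = ◇□¬□(s → (¬p → p)). Evaluate φ at each world:
  u (successors {u, v, z}): φ is true.
  v (successors {w, z}): φ is true.
  w (successors {w}): φ is true.
  x (successors {w, x, z}): φ is true.
  y (successors {u, v, z}): φ is true.
  z (successors {u, v, w, x}): φ is true.
Detail at u (witness):
  At u: ◇□¬□(s → (¬p → p)) requires □¬□(s → (¬p → p)) at some successor in {u, v, z}.
    □¬□(s → (¬p → p)) holds at u, so ◇□¬□(s → (¬p → p)) is true at u.
      At u: □¬□(s → (¬p → p)) requires ¬□(s → (¬p → p)) at every successor {u, v, z}.
        At u: ¬□(s → (¬p → p)) is true.
        At v: ¬□(s → (¬p → p)) is true.
        At z: ¬□(s → (¬p → p)) is true.
      So □¬□(s → (¬p → p)) is true at u.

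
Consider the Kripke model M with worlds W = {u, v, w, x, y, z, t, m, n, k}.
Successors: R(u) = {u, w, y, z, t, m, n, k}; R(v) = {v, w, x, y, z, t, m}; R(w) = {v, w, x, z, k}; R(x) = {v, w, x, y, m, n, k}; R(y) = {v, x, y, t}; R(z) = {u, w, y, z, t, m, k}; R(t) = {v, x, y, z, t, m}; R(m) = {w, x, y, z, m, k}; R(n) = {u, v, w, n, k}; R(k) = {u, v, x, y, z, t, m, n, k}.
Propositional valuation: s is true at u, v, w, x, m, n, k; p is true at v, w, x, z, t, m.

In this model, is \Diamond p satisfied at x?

Recall that \Diamond ψ holds at a world iff ψ holds at some accessible world.
At x: \Diamond p requires p at some successor in {v, w, x, y, m, n, k}.
  p holds at v, so \Diamond p is true at x.

Yes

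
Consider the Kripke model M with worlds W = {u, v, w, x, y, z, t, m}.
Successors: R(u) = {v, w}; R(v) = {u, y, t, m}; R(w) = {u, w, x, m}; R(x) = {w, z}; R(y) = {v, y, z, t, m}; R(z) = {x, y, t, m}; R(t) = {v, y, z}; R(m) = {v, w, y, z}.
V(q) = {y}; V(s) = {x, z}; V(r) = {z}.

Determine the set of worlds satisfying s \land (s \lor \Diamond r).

Let φ = s \land (s \lor \Diamond r). Evaluate φ at each world:
  u (successors {v, w}): φ is false.
  v (successors {u, y, t, m}): φ is false.
  w (successors {u, w, x, m}): φ is false.
  x (successors {w, z}): φ is true.
  y (successors {v, y, z, t, m}): φ is false.
  z (successors {x, y, t, m}): φ is true.
  t (successors {v, y, z}): φ is false.
  m (successors {v, w, y, z}): φ is false.
For instance, at u:
  At u: s is false, s \lor \Diamond r is false, so s \land (s \lor \Diamond r) is false.
    At u: s is false, \Diamond r is false, so s \lor \Diamond r is false.
      At u: \Diamond r requires r at some successor in {v, w}.
        At v: r is false.
        At w: r is false.
      So \Diamond r is false at u.
Satisfying worlds: {x, z}

x, z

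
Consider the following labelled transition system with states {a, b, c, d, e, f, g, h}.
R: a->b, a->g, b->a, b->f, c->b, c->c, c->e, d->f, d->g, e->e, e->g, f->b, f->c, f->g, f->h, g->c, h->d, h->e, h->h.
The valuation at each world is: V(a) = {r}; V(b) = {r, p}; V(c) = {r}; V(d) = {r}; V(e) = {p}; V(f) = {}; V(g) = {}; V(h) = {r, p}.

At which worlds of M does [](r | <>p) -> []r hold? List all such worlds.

a, d, e, f, g

Recall that []ψ holds at a world iff ψ holds at every accessible world, and <>ψ holds iff ψ holds at some accessible world.
Let φ = [](r | <>p) -> []r. Evaluate φ at each world:
  a (successors {b, g}): φ is true.
  b (successors {a, f}): φ is false.
  c (successors {b, c, e}): φ is false.
  d (successors {f, g}): φ is true.
  e (successors {e, g}): φ is true.
  f (successors {b, c, g, h}): φ is true.
  g (successors {c}): φ is true.
  h (successors {d, e, h}): φ is false.
For instance, at h:
  At h: [](r | <>p) is true, []r is false, so [](r | <>p) -> []r is false.
    At h: [](r | <>p) requires r | <>p at every successor {d, e, h}.
      At d: r | <>p is true.
      At e: r | <>p is true.
      At h: r | <>p is true.
    So [](r | <>p) is true at h.
    At h: []r requires r at every successor {d, e, h}.
      r fails at e, so []r is false at h.
Satisfying worlds: {a, d, e, f, g}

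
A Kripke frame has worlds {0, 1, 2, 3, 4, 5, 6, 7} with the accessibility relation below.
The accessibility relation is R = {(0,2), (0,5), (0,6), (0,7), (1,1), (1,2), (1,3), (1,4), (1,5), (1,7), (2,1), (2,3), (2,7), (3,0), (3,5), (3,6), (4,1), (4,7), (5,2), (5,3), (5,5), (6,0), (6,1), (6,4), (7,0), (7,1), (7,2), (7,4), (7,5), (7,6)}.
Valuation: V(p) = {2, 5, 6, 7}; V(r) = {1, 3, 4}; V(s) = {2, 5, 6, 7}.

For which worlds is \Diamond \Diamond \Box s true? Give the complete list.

0, 1, 2, 3, 4, 5, 7

Let φ = \Diamond \Diamond \Box s. Evaluate φ at each world:
  0 (successors {2, 5, 6, 7}): φ is true.
  1 (successors {1, 2, 3, 4, 5, 7}): φ is true.
  2 (successors {1, 3, 7}): φ is true.
  3 (successors {0, 5, 6}): φ is true.
  4 (successors {1, 7}): φ is true.
  5 (successors {2, 3, 5}): φ is true.
  6 (successors {0, 1, 4}): φ is false.
  7 (successors {0, 1, 2, 4, 5, 6}): φ is true.
For instance, at 7:
  At 7: \Diamond \Diamond \Box s requires \Diamond \Box s at some successor in {0, 1, 2, 4, 5, 6}.
    \Diamond \Box s holds at 6, so \Diamond \Diamond \Box s is true at 7.
      At 6: \Diamond \Box s requires \Box s at some successor in {0, 1, 4}.
        \Box s holds at 0, so \Diamond \Box s is true at 6.
Satisfying worlds: {0, 1, 2, 3, 4, 5, 7}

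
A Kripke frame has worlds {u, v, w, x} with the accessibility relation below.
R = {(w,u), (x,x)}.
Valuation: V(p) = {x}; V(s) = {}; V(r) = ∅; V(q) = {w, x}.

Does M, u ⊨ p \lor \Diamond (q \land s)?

Recall that \Diamond ψ holds at a world iff ψ holds at some accessible world.
At u: p is false, \Diamond (q \land s) is false, so p \lor \Diamond (q \land s) is false.
  At u: no accessible worlds, so \Diamond (q \land s) is false.

No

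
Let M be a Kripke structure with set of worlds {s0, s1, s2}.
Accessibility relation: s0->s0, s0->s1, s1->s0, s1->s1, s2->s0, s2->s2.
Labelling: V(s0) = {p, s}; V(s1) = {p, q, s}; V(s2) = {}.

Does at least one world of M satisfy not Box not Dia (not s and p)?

No

Recall that Box ψ holds at a world iff ψ holds at every accessible world, and Dia ψ holds iff ψ holds at some accessible world.
Let φ = not Box not Dia (not s and p). Evaluate φ at each world:
  s0 (successors {s0, s1}): φ is false.
  s1 (successors {s0, s1}): φ is false.
  s2 (successors {s0, s2}): φ is false.
For instance, at s1:
  At s1: Box not Dia (not s and p) is true, so not Box not Dia (not s and p) is false.
    At s1: Box not Dia (not s and p) requires not Dia (not s and p) at every successor {s0, s1}.
      At s0: not Dia (not s and p) is true.
      At s1: not Dia (not s and p) is true.
    So Box not Dia (not s and p) is true at s1.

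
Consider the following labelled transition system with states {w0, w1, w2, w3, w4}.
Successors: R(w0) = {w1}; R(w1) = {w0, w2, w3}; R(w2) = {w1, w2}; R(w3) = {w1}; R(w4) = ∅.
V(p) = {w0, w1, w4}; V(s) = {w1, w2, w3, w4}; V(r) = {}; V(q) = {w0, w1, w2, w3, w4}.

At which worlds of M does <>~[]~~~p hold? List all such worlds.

w0, w1, w2, w3

Let φ = <>~[]~~~p. Evaluate φ at each world:
  w0 (successors {w1}): φ is true.
  w1 (successors {w0, w2, w3}): φ is true.
  w2 (successors {w1, w2}): φ is true.
  w3 (successors {w1}): φ is true.
  w4 (successors ∅): φ is false.
For instance, at w0:
  At w0: <>~[]~~~p requires ~[]~~~p at some successor in {w1}.
    ~[]~~~p holds at w1, so <>~[]~~~p is true at w0.
      At w1: []~~~p is false, so ~[]~~~p is true.
Satisfying worlds: {w0, w1, w2, w3}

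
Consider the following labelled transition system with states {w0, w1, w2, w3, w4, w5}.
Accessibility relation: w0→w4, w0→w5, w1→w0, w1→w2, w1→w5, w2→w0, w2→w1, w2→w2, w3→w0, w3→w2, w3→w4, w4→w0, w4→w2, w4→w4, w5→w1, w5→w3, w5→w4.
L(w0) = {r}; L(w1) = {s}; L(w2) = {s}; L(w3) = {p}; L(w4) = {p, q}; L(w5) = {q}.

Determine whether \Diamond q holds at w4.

Yes

At w4: \Diamond q requires q at some successor in {w0, w2, w4}.
  q holds at w4, so \Diamond q is true at w4.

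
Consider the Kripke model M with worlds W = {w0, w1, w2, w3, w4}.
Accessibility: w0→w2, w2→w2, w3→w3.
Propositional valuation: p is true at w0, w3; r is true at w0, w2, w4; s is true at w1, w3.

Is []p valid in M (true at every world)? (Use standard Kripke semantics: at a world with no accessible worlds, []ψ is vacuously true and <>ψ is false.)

No

Recall that []ψ holds at a world iff ψ holds at every accessible world, and <>ψ holds iff ψ holds at some accessible world.
Let φ = []p. Evaluate φ at each world:
  w0 (successors {w2}): φ is false.
  w1 (successors ∅): φ is true.
  w2 (successors {w2}): φ is false.
  w3 (successors {w3}): φ is true.
  w4 (successors ∅): φ is true.
Detail at w0 (counterexample):
  At w0: []p requires p at every successor {w2}.
    p fails at w2, so []p is false at w0.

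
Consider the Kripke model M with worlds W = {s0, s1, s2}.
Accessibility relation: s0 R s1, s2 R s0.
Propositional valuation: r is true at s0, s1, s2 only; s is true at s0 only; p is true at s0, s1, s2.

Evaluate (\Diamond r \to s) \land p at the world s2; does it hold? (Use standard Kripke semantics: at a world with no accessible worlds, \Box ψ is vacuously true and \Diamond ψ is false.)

No

At s2: \Diamond r \to s is false, p is true, so (\Diamond r \to s) \land p is false.
  At s2: \Diamond r is true, s is false, so \Diamond r \to s is false.
    At s2: \Diamond r requires r at some successor in {s0}.
      r holds at s0, so \Diamond r is true at s2.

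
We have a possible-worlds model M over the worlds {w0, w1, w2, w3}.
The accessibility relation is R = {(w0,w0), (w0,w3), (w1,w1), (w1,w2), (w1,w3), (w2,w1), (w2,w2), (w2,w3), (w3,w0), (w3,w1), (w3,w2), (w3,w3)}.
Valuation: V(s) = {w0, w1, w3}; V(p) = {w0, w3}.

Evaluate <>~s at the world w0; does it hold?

No

At w0: <>~s requires ~s at some successor in {w0, w3}.
  At w0: ~s is false.
  At w3: ~s is false.
So <>~s is false at w0.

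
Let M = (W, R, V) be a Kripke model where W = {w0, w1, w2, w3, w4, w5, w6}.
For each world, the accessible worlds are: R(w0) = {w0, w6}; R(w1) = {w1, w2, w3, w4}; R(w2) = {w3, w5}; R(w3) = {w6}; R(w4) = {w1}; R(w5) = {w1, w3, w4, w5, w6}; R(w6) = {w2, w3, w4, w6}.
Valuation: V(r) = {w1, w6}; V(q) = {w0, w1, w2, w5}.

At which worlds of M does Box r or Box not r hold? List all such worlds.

w2, w3, w4

Let φ = Box r or Box not r. Evaluate φ at each world:
  w0 (successors {w0, w6}): φ is false.
  w1 (successors {w1, w2, w3, w4}): φ is false.
  w2 (successors {w3, w5}): φ is true.
  w3 (successors {w6}): φ is true.
  w4 (successors {w1}): φ is true.
  w5 (successors {w1, w3, w4, w5, w6}): φ is false.
  w6 (successors {w2, w3, w4, w6}): φ is false.
For instance, at w1:
  At w1: Box r is false, Box not r is false, so Box r or Box not r is false.
    At w1: Box r requires r at every successor {w1, w2, w3, w4}.
      r fails at w2, so Box r is false at w1.
    At w1: Box not r requires not r at every successor {w1, w2, w3, w4}.
      not r fails at w1, so Box not r is false at w1.
Satisfying worlds: {w2, w3, w4}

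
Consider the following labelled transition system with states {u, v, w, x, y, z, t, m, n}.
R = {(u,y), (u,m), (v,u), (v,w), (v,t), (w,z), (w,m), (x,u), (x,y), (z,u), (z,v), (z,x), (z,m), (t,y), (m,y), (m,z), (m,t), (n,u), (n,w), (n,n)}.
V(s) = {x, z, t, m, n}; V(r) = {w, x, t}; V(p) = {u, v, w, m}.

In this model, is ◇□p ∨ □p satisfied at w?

At w: ◇□p is false, □p is false, so ◇□p ∨ □p is false.
  At w: ◇□p requires □p at some successor in {z, m}.
    At z: □p is false.
    At m: □p is false.
  So ◇□p is false at w.
  At w: □p requires p at every successor {z, m}.
    p fails at z, so □p is false at w.

No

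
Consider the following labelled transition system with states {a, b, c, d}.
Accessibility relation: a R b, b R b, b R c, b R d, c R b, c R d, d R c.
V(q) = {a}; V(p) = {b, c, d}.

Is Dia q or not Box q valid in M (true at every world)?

Yes

Let φ = Dia q or not Box q. Evaluate φ at each world:
  a (successors {b}): φ is true.
  b (successors {b, c, d}): φ is true.
  c (successors {b, d}): φ is true.
  d (successors {c}): φ is true.
For instance, at b:
  At b: Dia q is false, not Box q is true, so Dia q or not Box q is true.
    At b: Dia q requires q at some successor in {b, c, d}.
      At b: q is false.
      At c: q is false.
      At d: q is false.
    So Dia q is false at b.
    At b: Box q is false, so not Box q is true.
      At b: Box q requires q at every successor {b, c, d}.
        q fails at b, so Box q is false at b.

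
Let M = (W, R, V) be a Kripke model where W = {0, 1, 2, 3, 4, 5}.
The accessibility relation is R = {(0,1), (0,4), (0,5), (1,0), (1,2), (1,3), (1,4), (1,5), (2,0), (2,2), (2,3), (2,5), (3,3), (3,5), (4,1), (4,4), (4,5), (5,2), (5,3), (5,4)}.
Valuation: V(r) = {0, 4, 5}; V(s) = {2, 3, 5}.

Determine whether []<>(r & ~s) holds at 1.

No

At 1: []<>(r & ~s) requires <>(r & ~s) at every successor {0, 2, 3, 4, 5}.
  <>(r & ~s) fails at 3, so []<>(r & ~s) is false at 1.
    At 3: <>(r & ~s) requires r & ~s at some successor in {3, 5}.
      At 3: r & ~s is false.
      At 5: r & ~s is false.
    So <>(r & ~s) is false at 3.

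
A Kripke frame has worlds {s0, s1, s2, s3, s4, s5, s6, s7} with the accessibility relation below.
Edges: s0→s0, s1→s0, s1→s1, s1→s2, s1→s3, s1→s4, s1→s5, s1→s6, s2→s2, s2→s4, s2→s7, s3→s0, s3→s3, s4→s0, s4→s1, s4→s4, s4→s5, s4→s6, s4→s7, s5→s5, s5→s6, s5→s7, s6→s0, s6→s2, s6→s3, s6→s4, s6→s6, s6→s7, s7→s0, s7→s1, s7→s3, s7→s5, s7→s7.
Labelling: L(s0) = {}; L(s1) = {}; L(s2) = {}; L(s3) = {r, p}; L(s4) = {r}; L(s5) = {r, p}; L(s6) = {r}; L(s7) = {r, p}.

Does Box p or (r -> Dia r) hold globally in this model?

Yes

Let φ = Box p or (r -> Dia r). Evaluate φ at each world:
  s0 (successors {s0}): φ is true.
  s1 (successors {s0, s1, s2, s3, s4, s5, s6}): φ is true.
  s2 (successors {s2, s4, s7}): φ is true.
  s3 (successors {s0, s3}): φ is true.
  s4 (successors {s0, s1, s4, s5, s6, s7}): φ is true.
  s5 (successors {s5, s6, s7}): φ is true.
  s6 (successors {s0, s2, s3, s4, s6, s7}): φ is true.
  s7 (successors {s0, s1, s3, s5, s7}): φ is true.
For instance, at s6:
  At s6: Box p is false, r -> Dia r is true, so Box p or (r -> Dia r) is true.
    At s6: Box p requires p at every successor {s0, s2, s3, s4, s6, s7}.
      p fails at s0, so Box p is false at s6.
    At s6: r is true, Dia r is true, so r -> Dia r is true.
      At s6: Dia r requires r at some successor in {s0, s2, s3, s4, s6, s7}.
        r holds at s3, so Dia r is true at s6.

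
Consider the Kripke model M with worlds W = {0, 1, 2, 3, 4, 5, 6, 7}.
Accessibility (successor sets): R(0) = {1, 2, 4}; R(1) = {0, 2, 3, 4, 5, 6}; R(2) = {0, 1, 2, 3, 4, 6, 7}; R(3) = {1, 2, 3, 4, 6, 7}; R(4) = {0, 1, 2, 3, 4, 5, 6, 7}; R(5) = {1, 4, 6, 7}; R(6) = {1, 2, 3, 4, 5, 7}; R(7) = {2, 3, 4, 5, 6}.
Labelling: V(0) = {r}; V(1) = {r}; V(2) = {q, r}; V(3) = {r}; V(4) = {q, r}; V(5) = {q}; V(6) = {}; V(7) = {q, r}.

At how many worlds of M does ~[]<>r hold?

Let φ = ~[]<>r. Evaluate φ at each world:
  0 (successors {1, 2, 4}): φ is false.
  1 (successors {0, 2, 3, 4, 5, 6}): φ is false.
  2 (successors {0, 1, 2, 3, 4, 6, 7}): φ is false.
  3 (successors {1, 2, 3, 4, 6, 7}): φ is false.
  4 (successors {0, 1, 2, 3, 4, 5, 6, 7}): φ is false.
  5 (successors {1, 4, 6, 7}): φ is false.
  6 (successors {1, 2, 3, 4, 5, 7}): φ is false.
  7 (successors {2, 3, 4, 5, 6}): φ is false.
For instance, at 6:
  At 6: []<>r is true, so ~[]<>r is false.
    At 6: []<>r requires <>r at every successor {1, 2, 3, 4, 5, 7}.
      At 1: <>r is true.
      At 2: <>r is true.
      At 3: <>r is true.
      At 4: <>r is true.
      At 5: <>r is true.
      At 7: <>r is true.
    So []<>r is true at 6.
Satisfying worlds: none.

0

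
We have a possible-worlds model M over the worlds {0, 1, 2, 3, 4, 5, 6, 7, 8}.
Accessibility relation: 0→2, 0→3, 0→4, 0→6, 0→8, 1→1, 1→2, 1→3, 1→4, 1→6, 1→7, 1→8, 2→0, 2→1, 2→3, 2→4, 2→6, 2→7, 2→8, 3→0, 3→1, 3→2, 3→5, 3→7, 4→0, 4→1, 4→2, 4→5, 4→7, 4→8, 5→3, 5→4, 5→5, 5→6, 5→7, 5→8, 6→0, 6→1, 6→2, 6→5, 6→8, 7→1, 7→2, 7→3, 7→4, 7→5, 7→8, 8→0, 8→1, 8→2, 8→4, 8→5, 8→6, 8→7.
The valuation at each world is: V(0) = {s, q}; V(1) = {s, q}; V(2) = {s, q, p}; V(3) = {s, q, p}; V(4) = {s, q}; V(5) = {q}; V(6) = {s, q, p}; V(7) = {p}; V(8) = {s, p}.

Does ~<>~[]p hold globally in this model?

No

Let φ = ~<>~[]p. Evaluate φ at each world:
  0 (successors {2, 3, 4, 6, 8}): φ is false.
  1 (successors {1, 2, 3, 4, 6, 7, 8}): φ is false.
  2 (successors {0, 1, 3, 4, 6, 7, 8}): φ is false.
  3 (successors {0, 1, 2, 5, 7}): φ is false.
  4 (successors {0, 1, 2, 5, 7, 8}): φ is false.
  5 (successors {3, 4, 5, 6, 7, 8}): φ is false.
  6 (successors {0, 1, 2, 5, 8}): φ is false.
  7 (successors {1, 2, 3, 4, 5, 8}): φ is false.
  8 (successors {0, 1, 2, 4, 5, 6, 7}): φ is false.
Detail at 0 (counterexample):
  At 0: <>~[]p is true, so ~<>~[]p is false.
    At 0: <>~[]p requires ~[]p at some successor in {2, 3, 4, 6, 8}.
      ~[]p holds at 2, so <>~[]p is true at 0.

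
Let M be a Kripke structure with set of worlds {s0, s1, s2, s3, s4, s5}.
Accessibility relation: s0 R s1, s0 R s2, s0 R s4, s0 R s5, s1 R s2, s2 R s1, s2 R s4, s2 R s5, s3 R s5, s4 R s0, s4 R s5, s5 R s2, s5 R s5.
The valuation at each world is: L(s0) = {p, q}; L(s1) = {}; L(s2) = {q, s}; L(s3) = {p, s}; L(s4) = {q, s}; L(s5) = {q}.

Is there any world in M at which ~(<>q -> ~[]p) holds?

Let φ = ~(<>q -> ~[]p). Evaluate φ at each world:
  s0 (successors {s1, s2, s4, s5}): φ is false.
  s1 (successors {s2}): φ is false.
  s2 (successors {s1, s4, s5}): φ is false.
  s3 (successors {s5}): φ is false.
  s4 (successors {s0, s5}): φ is false.
  s5 (successors {s2, s5}): φ is false.
For instance, at s4:
  At s4: <>q -> ~[]p is true, so ~(<>q -> ~[]p) is false.
    At s4: <>q is true, ~[]p is true, so <>q -> ~[]p is true.
      At s4: <>q requires q at some successor in {s0, s5}.
        q holds at s0, so <>q is true at s4.
      At s4: []p is false, so ~[]p is true.

No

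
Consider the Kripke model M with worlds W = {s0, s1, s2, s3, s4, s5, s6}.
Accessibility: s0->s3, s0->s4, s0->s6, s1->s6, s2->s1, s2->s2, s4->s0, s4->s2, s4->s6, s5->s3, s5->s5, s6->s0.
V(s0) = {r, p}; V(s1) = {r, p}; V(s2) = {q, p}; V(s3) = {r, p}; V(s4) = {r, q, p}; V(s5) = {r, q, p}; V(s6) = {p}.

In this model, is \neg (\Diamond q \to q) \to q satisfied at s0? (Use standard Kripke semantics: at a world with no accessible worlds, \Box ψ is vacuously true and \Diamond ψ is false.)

At s0: \neg (\Diamond q \to q) is true, q is false, so \neg (\Diamond q \to q) \to q is false.
  At s0: \Diamond q \to q is false, so \neg (\Diamond q \to q) is true.
    At s0: \Diamond q is true, q is false, so \Diamond q \to q is false.
      At s0: \Diamond q requires q at some successor in {s3, s4, s6}.
        q holds at s4, so \Diamond q is true at s0.

No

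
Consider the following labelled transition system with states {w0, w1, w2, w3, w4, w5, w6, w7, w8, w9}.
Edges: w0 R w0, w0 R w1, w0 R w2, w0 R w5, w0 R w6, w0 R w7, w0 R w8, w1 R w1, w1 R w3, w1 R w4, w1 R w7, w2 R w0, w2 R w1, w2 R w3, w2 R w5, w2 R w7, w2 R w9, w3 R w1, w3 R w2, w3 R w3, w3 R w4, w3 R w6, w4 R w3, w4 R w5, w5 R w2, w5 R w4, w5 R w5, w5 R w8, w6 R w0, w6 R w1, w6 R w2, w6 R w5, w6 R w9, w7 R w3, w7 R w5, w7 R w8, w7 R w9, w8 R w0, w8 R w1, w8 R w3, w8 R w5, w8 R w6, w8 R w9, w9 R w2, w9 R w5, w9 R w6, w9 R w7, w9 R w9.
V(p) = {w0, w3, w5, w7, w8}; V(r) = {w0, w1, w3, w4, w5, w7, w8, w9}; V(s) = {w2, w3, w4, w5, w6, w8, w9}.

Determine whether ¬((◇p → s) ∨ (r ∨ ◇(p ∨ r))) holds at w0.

At w0: (◇p → s) ∨ (r ∨ ◇(p ∨ r)) is true, so ¬((◇p → s) ∨ (r ∨ ◇(p ∨ r))) is false.
  At w0: ◇p → s is false, r ∨ ◇(p ∨ r) is true, so (◇p → s) ∨ (r ∨ ◇(p ∨ r)) is true.
    At w0: ◇p is true, s is false, so ◇p → s is false.
      At w0: ◇p requires p at some successor in {w0, w1, w2, w5, w6, w7, w8}.
        p holds at w0, so ◇p is true at w0.
    At w0: r is true, ◇(p ∨ r) is true, so r ∨ ◇(p ∨ r) is true.
      At w0: ◇(p ∨ r) requires p ∨ r at some successor in {w0, w1, w2, w5, w6, w7, w8}.
        p ∨ r holds at w0, so ◇(p ∨ r) is true at w0.

No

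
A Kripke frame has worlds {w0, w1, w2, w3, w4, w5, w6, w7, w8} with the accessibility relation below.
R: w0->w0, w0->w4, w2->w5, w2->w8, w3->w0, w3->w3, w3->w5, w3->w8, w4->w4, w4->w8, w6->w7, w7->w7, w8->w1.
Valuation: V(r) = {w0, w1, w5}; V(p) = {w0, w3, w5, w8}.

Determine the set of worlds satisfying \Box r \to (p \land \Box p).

Let φ = \Box r \to (p \land \Box p). Evaluate φ at each world:
  w0 (successors {w0, w4}): φ is true.
  w1 (successors ∅): φ is false.
  w2 (successors {w5, w8}): φ is true.
  w3 (successors {w0, w3, w5, w8}): φ is true.
  w4 (successors {w4, w8}): φ is true.
  w5 (successors ∅): φ is true.
  w6 (successors {w7}): φ is true.
  w7 (successors {w7}): φ is true.
  w8 (successors {w1}): φ is false.
For instance, at w8:
  At w8: \Box r is true, p \land \Box p is false, so \Box r \to (p \land \Box p) is false.
    At w8: \Box r requires r at every successor {w1}.
      At w1: r is true.
    So \Box r is true at w8.
    At w8: p is true, \Box p is false, so p \land \Box p is false.
      At w8: \Box p requires p at every successor {w1}.
        p fails at w1, so \Box p is false at w8.
Satisfying worlds: {w0, w2, w3, w4, w5, w6, w7}

w0, w2, w3, w4, w5, w6, w7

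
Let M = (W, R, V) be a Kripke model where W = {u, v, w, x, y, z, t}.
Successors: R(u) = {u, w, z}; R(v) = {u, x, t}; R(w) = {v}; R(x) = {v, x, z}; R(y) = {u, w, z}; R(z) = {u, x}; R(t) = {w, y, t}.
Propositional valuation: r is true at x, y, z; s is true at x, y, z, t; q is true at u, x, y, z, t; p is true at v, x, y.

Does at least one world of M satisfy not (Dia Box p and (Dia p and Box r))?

Let φ = not (Dia Box p and (Dia p and Box r)). Evaluate φ at each world:
  u (successors {u, w, z}): φ is true.
  v (successors {u, x, t}): φ is true.
  w (successors {v}): φ is true.
  x (successors {v, x, z}): φ is true.
  y (successors {u, w, z}): φ is true.
  z (successors {u, x}): φ is true.
  t (successors {w, y, t}): φ is true.
Detail at u (witness):
  At u: Dia Box p and (Dia p and Box r) is false, so not (Dia Box p and (Dia p and Box r)) is true.
    At u: Dia Box p is true, Dia p and Box r is false, so Dia Box p and (Dia p and Box r) is false.
      At u: Dia Box p requires Box p at some successor in {u, w, z}.
        Box p holds at w, so Dia Box p is true at u.
      At u: Dia p is false, Box r is false, so Dia p and Box r is false.

Yes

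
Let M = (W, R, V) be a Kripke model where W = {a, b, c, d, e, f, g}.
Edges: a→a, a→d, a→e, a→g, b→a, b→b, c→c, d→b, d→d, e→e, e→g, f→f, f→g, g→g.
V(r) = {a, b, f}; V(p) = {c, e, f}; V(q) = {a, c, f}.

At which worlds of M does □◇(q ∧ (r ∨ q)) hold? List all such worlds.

b, c

Recall that □ψ holds at a world iff ψ holds at every accessible world, and ◇ψ holds iff ψ holds at some accessible world.
Let φ = □◇(q ∧ (r ∨ q)). Evaluate φ at each world:
  a (successors {a, d, e, g}): φ is false.
  b (successors {a, b}): φ is true.
  c (successors {c}): φ is true.
  d (successors {b, d}): φ is false.
  e (successors {e, g}): φ is false.
  f (successors {f, g}): φ is false.
  g (successors {g}): φ is false.
For instance, at g:
  At g: □◇(q ∧ (r ∨ q)) requires ◇(q ∧ (r ∨ q)) at every successor {g}.
    ◇(q ∧ (r ∨ q)) fails at g, so □◇(q ∧ (r ∨ q)) is false at g.
      At g: ◇(q ∧ (r ∨ q)) requires q ∧ (r ∨ q) at some successor in {g}.
        At g: q ∧ (r ∨ q) is false.
      So ◇(q ∧ (r ∨ q)) is false at g.
Satisfying worlds: {b, c}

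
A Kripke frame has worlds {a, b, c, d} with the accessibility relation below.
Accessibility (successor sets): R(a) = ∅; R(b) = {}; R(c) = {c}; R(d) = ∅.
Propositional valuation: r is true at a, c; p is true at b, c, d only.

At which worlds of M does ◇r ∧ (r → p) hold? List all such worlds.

Recall that ◇ψ holds at a world iff ψ holds at some accessible world.
Let φ = ◇r ∧ (r → p). Evaluate φ at each world:
  a (successors ∅): φ is false.
  b (successors ∅): φ is false.
  c (successors {c}): φ is true.
  d (successors ∅): φ is false.
For instance, at c:
  At c: ◇r is true, r → p is true, so ◇r ∧ (r → p) is true.
    At c: ◇r requires r at some successor in {c}.
      r holds at c, so ◇r is true at c.
Satisfying worlds: {c}

c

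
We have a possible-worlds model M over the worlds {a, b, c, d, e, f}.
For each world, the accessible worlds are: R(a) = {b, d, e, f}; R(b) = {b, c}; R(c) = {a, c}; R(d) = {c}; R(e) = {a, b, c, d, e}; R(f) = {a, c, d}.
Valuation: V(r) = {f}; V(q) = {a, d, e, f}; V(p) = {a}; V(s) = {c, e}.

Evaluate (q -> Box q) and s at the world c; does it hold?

Yes

At c: q -> Box q is true, s is true, so (q -> Box q) and s is true.
  At c: q is false, Box q is false, so q -> Box q is true.
    At c: Box q requires q at every successor {a, c}.
      q fails at c, so Box q is false at c.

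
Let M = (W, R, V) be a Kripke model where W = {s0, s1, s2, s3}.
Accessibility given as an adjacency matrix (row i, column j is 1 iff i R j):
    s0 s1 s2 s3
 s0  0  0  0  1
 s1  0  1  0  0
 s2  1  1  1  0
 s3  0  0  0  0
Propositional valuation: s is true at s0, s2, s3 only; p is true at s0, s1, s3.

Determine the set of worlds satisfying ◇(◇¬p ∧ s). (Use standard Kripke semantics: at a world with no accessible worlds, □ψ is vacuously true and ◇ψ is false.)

Recall that ◇ψ holds at a world iff ψ holds at some accessible world.
Let φ = ◇(◇¬p ∧ s). Evaluate φ at each world:
  s0 (successors {s3}): φ is false.
  s1 (successors {s1}): φ is false.
  s2 (successors {s0, s1, s2}): φ is true.
  s3 (successors ∅): φ is false.
For instance, at s1:
  At s1: ◇(◇¬p ∧ s) requires ◇¬p ∧ s at some successor in {s1}.
    At s1: ◇¬p ∧ s is false.
  So ◇(◇¬p ∧ s) is false at s1.
Satisfying worlds: {s2}

s2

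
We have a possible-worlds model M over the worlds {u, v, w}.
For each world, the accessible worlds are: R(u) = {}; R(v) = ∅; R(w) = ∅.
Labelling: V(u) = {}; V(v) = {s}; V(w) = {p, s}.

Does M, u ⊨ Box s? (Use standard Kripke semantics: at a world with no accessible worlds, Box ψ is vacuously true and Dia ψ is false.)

Recall that Box ψ holds at a world iff ψ holds at every accessible world, and Dia ψ holds iff ψ holds at some accessible world.
At u: no accessible worlds, so Box s holds vacuously.

Yes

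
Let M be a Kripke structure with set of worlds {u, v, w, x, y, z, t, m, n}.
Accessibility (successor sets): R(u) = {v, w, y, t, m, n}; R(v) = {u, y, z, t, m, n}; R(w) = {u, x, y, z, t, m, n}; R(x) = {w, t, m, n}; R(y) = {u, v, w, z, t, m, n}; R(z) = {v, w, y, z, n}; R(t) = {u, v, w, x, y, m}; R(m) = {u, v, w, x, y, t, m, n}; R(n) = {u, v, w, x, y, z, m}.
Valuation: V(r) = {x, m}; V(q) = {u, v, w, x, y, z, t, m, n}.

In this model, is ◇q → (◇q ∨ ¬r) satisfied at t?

At t: ◇q is true, ◇q ∨ ¬r is true, so ◇q → (◇q ∨ ¬r) is true.
  At t: ◇q requires q at some successor in {u, v, w, x, y, m}.
    q holds at u, so ◇q is true at t.
  At t: ◇q is true, ¬r is true, so ◇q ∨ ¬r is true.
    At t: ◇q requires q at some successor in {u, v, w, x, y, m}.
      q holds at u, so ◇q is true at t.

Yes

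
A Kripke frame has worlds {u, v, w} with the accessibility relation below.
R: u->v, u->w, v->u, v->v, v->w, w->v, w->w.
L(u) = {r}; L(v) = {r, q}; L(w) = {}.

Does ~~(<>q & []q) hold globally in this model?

Let φ = ~~(<>q & []q). Evaluate φ at each world:
  u (successors {v, w}): φ is false.
  v (successors {u, v, w}): φ is false.
  w (successors {v, w}): φ is false.
Detail at u (counterexample):
  At u: ~(<>q & []q) is true, so ~~(<>q & []q) is false.
    At u: <>q & []q is false, so ~(<>q & []q) is true.
      At u: <>q is true, []q is false, so <>q & []q is false.

No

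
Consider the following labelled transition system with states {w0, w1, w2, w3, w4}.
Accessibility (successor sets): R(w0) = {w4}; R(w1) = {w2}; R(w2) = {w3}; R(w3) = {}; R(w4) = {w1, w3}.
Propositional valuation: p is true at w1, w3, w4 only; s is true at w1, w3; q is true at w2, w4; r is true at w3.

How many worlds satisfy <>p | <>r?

3

Let φ = <>p | <>r. Evaluate φ at each world:
  w0 (successors {w4}): φ is true.
  w1 (successors {w2}): φ is false.
  w2 (successors {w3}): φ is true.
  w3 (successors ∅): φ is false.
  w4 (successors {w1, w3}): φ is true.
For instance, at w1:
  At w1: <>p is false, <>r is false, so <>p | <>r is false.
    At w1: <>p requires p at some successor in {w2}.
      At w2: p is false.
    So <>p is false at w1.
    At w1: <>r requires r at some successor in {w2}.
      At w2: r is false.
    So <>r is false at w1.
Satisfying worlds: {w0, w2, w4}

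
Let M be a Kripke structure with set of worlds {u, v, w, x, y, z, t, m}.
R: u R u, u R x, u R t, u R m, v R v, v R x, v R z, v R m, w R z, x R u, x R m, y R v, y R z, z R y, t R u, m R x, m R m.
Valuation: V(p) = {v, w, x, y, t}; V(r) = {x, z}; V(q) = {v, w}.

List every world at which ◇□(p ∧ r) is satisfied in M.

none

Let φ = ◇□(p ∧ r). Evaluate φ at each world:
  u (successors {u, x, t, m}): φ is false.
  v (successors {v, x, z, m}): φ is false.
  w (successors {z}): φ is false.
  x (successors {u, m}): φ is false.
  y (successors {v, z}): φ is false.
  z (successors {y}): φ is false.
  t (successors {u}): φ is false.
  m (successors {x, m}): φ is false.
For instance, at v:
  At v: ◇□(p ∧ r) requires □(p ∧ r) at some successor in {v, x, z, m}.
    At v: □(p ∧ r) is false.
    At x: □(p ∧ r) is false.
    At z: □(p ∧ r) is false.
    At m: □(p ∧ r) is false.
  So ◇□(p ∧ r) is false at v.
Satisfying worlds: none.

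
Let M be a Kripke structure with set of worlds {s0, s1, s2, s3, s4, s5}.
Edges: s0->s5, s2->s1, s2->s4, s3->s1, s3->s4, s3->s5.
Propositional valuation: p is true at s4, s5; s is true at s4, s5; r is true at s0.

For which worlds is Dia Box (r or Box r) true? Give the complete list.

Let φ = Dia Box (r or Box r). Evaluate φ at each world:
  s0 (successors {s5}): φ is true.
  s1 (successors ∅): φ is false.
  s2 (successors {s1, s4}): φ is true.
  s3 (successors {s1, s4, s5}): φ is true.
  s4 (successors ∅): φ is false.
  s5 (successors ∅): φ is false.
For instance, at s3:
  At s3: Dia Box (r or Box r) requires Box (r or Box r) at some successor in {s1, s4, s5}.
    Box (r or Box r) holds at s1, so Dia Box (r or Box r) is true at s3.
      At s1: no accessible worlds, so Box (r or Box r) holds vacuously.
Satisfying worlds: {s0, s2, s3}

s0, s2, s3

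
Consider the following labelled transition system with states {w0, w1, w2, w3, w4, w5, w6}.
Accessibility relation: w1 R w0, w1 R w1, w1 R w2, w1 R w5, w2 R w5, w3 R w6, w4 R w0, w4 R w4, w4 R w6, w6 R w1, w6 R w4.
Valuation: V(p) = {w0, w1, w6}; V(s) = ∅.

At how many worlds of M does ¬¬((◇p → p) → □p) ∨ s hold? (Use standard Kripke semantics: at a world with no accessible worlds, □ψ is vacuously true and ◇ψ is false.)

4

Recall that □ψ holds at a world iff ψ holds at every accessible world, and ◇ψ holds iff ψ holds at some accessible world.
Let φ = ¬¬((◇p → p) → □p) ∨ s. Evaluate φ at each world:
  w0 (successors ∅): φ is true.
  w1 (successors {w0, w1, w2, w5}): φ is false.
  w2 (successors {w5}): φ is false.
  w3 (successors {w6}): φ is true.
  w4 (successors {w0, w4, w6}): φ is true.
  w5 (successors ∅): φ is true.
  w6 (successors {w1, w4}): φ is false.
For instance, at w2:
  At w2: ¬¬((◇p → p) → □p) is false, s is false, so ¬¬((◇p → p) → □p) ∨ s is false.
    At w2: ¬((◇p → p) → □p) is true, so ¬¬((◇p → p) → □p) is false.
      At w2: (◇p → p) → □p is false, so ¬((◇p → p) → □p) is true.
Satisfying worlds: {w0, w3, w4, w5}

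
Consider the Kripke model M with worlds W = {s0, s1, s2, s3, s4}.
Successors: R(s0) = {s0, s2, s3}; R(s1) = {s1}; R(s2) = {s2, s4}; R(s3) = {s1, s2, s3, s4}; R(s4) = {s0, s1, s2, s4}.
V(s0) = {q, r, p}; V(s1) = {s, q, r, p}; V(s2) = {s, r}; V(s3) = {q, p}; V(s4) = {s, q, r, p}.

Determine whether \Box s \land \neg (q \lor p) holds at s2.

Recall that \Box ψ holds at a world iff ψ holds at every accessible world, and \Diamond ψ holds iff ψ holds at some accessible world.
At s2: \Box s is true, \neg (q \lor p) is true, so \Box s \land \neg (q \lor p) is true.
  At s2: \Box s requires s at every successor {s2, s4}.
    At s2: s is true.
    At s4: s is true.
  So \Box s is true at s2.

Yes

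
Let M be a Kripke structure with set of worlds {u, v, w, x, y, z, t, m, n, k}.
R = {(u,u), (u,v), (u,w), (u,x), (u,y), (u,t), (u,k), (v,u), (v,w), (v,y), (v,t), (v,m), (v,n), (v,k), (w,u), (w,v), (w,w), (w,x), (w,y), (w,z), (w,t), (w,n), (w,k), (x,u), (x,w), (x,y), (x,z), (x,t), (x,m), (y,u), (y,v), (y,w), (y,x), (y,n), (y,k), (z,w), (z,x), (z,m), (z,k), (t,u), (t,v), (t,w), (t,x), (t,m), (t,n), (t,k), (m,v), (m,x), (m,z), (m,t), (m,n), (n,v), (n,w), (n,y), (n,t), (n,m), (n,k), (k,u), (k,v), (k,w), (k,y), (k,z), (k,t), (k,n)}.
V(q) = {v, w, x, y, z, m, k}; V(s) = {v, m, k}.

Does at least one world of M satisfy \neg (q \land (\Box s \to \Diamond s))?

Recall that \Box ψ holds at a world iff ψ holds at every accessible world, and \Diamond ψ holds iff ψ holds at some accessible world.
Let φ = \neg (q \land (\Box s \to \Diamond s)). Evaluate φ at each world:
  u (successors {u, v, w, x, y, t, k}): φ is true.
  v (successors {u, w, y, t, m, n, k}): φ is false.
  w (successors {u, v, w, x, y, z, t, n, k}): φ is false.
  x (successors {u, w, y, z, t, m}): φ is false.
  y (successors {u, v, w, x, n, k}): φ is false.
  z (successors {w, x, m, k}): φ is false.
  t (successors {u, v, w, x, m, n, k}): φ is true.
  m (successors {v, x, z, t, n}): φ is false.
  n (successors {v, w, y, t, m, k}): φ is true.
  k (successors {u, v, w, y, z, t, n}): φ is false.
Detail at u (witness):
  At u: q \land (\Box s \to \Diamond s) is false, so \neg (q \land (\Box s \to \Diamond s)) is true.
    At u: q is false, \Box s \to \Diamond s is true, so q \land (\Box s \to \Diamond s) is false.
      At u: \Box s is false, \Diamond s is true, so \Box s \to \Diamond s is true.

Yes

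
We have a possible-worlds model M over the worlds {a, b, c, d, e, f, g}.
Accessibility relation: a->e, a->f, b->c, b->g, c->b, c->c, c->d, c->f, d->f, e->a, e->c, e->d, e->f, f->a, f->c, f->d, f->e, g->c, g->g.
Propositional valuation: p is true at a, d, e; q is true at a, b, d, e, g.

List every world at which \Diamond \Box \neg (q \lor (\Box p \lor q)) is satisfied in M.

Let φ = \Diamond \Box \neg (q \lor (\Box p \lor q)). Evaluate φ at each world:
  a (successors {e, f}): φ is false.
  b (successors {c, g}): φ is false.
  c (successors {b, c, d, f}): φ is true.
  d (successors {f}): φ is false.
  e (successors {a, c, d, f}): φ is true.
  f (successors {a, c, d, e}): φ is true.
  g (successors {c, g}): φ is false.
For instance, at g:
  At g: \Diamond \Box \neg (q \lor (\Box p \lor q)) requires \Box \neg (q \lor (\Box p \lor q)) at some successor in {c, g}.
    At c: \Box \neg (q \lor (\Box p \lor q)) is false.
    At g: \Box \neg (q \lor (\Box p \lor q)) is false.
  So \Diamond \Box \neg (q \lor (\Box p \lor q)) is false at g.
Satisfying worlds: {c, e, f}

c, e, f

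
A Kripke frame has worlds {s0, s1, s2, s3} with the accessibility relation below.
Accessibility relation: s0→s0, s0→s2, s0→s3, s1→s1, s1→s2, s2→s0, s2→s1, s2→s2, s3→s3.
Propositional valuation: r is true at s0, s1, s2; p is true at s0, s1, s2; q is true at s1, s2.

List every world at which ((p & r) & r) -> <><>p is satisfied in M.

Let φ = ((p & r) & r) -> <><>p. Evaluate φ at each world:
  s0 (successors {s0, s2, s3}): φ is true.
  s1 (successors {s1, s2}): φ is true.
  s2 (successors {s0, s1, s2}): φ is true.
  s3 (successors {s3}): φ is true.
For instance, at s1:
  At s1: (p & r) & r is true, <><>p is true, so ((p & r) & r) -> <><>p is true.
    At s1: <><>p requires <>p at some successor in {s1, s2}.
      <>p holds at s1, so <><>p is true at s1.
Satisfying worlds: {s0, s1, s2, s3}

s0, s1, s2, s3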